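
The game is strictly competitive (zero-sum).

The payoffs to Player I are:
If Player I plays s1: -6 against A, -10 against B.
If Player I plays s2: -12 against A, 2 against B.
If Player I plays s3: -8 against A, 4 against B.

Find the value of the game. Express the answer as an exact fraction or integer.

Row s2 is strictly dominated by row s3, so Player I never plays it.
The remaining 2×2 game on (s1, s3) × (A, B) has no saddle point. Let Player I play s1 with probability p; indifference gives −6p − 8(1−p) = −10p + 4(1−p), so p = 3/4.
Similarly Player II's optimal q on A is 7/8, and the value is -6·(7/8) + (-10)·(1/8) = -13/2.

-13/2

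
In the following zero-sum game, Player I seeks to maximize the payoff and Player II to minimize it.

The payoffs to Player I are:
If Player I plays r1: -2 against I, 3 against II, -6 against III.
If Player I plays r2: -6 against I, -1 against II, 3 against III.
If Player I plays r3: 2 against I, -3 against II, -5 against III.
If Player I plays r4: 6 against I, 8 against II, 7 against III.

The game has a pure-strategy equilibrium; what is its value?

Row minima: -6, -6, -5, 6 → Player I's maximin is 6.
Column maxima: 6, 8, 7 → Player II's minimax is 6.
They coincide at (r4, I), so the value is 6.

6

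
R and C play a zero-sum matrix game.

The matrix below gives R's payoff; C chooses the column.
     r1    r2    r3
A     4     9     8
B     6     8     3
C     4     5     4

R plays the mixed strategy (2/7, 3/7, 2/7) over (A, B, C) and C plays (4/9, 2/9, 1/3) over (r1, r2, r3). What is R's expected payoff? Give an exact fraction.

Against (4/9, 2/9, 1/3), each row's expected payoff is A: 58/9; B: 49/9; C: 38/9.
Taking the (2/7, 3/7, 2/7)-weighted average: (2/7)·(58/9) + (3/7)·(49/9) + (2/7)·(38/9) = 113/21.

113/21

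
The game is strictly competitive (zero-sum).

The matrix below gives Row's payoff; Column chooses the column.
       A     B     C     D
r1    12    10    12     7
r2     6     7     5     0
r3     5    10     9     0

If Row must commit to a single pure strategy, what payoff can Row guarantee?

7

The worst-case payoff for each row is r1: 7, r2: 0, r3: 0.
The best of these is 7.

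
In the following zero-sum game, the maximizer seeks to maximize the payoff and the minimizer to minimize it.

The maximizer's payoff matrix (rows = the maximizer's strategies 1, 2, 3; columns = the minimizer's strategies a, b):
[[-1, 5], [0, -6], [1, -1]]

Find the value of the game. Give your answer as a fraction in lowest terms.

1/2

Row 2 is strictly dominated by row 3, so the maximizer never plays it.
The remaining 2×2 game on (1, 3) × (a, b) has no saddle point. Let the maximizer play 1 with probability p; indifference gives −p + (1−p) = 5p − (1−p), so p = 1/4.
Similarly the minimizer's optimal q on a is 3/4, and the value is -1·(3/4) + (5)·(1/4) = 1/2.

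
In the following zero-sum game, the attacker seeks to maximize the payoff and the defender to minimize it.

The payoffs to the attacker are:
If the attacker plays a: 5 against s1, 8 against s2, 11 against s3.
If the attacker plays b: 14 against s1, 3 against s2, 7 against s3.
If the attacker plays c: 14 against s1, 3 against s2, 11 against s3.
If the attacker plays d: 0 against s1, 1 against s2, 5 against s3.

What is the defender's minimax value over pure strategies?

The worst case (largest entry) in each column is s1: 14, s2: 8, s3: 11.
The best (smallest) of these is 8.

8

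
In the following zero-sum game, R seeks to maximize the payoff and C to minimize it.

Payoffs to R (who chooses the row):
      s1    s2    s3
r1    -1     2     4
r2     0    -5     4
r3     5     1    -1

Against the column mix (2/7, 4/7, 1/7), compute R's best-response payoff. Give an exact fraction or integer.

13/7

r1: (-1)·(2/7) + (2)·(4/7) + (4)·(1/7) = 10/7.
r2: (0)·(2/7) + (-5)·(4/7) + (4)·(1/7) = -16/7.
r3: (5)·(2/7) + (1)·(4/7) + (-1)·(1/7) = 13/7.
The best pure response is r3 with expected payoff 13/7.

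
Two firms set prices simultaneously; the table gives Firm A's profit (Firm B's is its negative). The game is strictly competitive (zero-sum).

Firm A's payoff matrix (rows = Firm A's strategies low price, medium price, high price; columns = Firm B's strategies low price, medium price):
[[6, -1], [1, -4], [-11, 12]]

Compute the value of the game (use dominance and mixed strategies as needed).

61/30

Row medium price is strictly dominated by row low price, so Firm A never plays it.
The remaining 2×2 game on (low price, high price) × (low price, medium price) has no saddle point. Let Firm A play low price with probability p; indifference gives 6p − 11(1−p) = −p + 12(1−p), so p = 23/30.
Similarly Firm B's optimal q on low price is 13/30, and the value is 6·(13/30) + (-1)·(17/30) = 61/30.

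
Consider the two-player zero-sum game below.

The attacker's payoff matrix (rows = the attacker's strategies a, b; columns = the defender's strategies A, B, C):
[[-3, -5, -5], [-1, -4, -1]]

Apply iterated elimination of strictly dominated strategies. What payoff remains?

Column A is strictly dominated by B for the defender (-5<-3, -4<-1); eliminate A.
Row a is strictly dominated by row b (-4>-5, -1>-5); eliminate a.
Column C is strictly dominated by B for the defender (-4<-1); eliminate C.
Only (b, B) remains, with payoff -4.

-4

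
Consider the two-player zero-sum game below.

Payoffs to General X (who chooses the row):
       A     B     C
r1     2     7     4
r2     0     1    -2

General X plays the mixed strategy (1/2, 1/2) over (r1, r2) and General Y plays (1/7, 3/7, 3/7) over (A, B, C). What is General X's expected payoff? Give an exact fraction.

Against (1/7, 3/7, 3/7), each row's expected payoff is r1: 5; r2: -3/7.
Taking the (1/2, 1/2)-weighted average: (1/2)·(5) + (1/2)·(-3/7) = 16/7.

16/7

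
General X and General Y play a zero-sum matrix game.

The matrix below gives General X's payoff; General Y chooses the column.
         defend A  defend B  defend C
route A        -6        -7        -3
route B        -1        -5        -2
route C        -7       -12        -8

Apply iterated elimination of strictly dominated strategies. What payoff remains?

Row route C is strictly dominated by row route A (-6>-7, -7>-12, -3>-8); eliminate route C.
Column defend C is strictly dominated by defend B for General Y (-7<-3, -5<-2); eliminate defend C.
Column defend A is strictly dominated by defend B for General Y (-7<-6, -5<-1); eliminate defend A.
Row route A is strictly dominated by row route B (-5>-7); eliminate route A.
Only (route B, defend B) remains, with payoff -5.

-5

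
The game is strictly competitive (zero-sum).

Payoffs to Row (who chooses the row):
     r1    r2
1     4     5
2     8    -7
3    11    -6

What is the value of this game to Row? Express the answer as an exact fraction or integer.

79/18

Row 2 is strictly dominated by row 3, so Row never plays it.
The remaining 2×2 game on (1, 3) × (r1, r2) has no saddle point. Let Row play 1 with probability p; indifference gives 4p + 11(1−p) = 5p − 6(1−p), so p = 17/18.
Similarly Column's optimal q on r1 is 11/18, and the value is 4·(11/18) + (5)·(7/18) = 79/18.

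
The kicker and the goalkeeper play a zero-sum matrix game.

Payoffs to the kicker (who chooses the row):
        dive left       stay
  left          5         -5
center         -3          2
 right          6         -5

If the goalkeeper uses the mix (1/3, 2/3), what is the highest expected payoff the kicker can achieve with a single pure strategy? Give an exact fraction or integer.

left: (5)·(1/3) + (-5)·(2/3) = -5/3.
center: (-3)·(1/3) + (2)·(2/3) = 1/3.
right: (6)·(1/3) + (-5)·(2/3) = -4/3.
The best pure response is center with expected payoff 1/3.

1/3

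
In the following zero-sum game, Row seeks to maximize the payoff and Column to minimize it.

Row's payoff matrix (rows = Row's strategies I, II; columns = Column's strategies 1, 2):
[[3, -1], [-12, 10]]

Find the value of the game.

9/13

Row minima are -1 and -12, so Row's maximin is -1; column maxima are 3 and 10, so Column's minimax is 3. These differ, so the equilibrium is in mixed strategies.
Let Row play I with probability p. Column is indifferent when 3p − 12(1−p) = −p + 10(1−p), giving p = 11/13.
Let Column play 1 with probability q. Row is indifferent when 3q − (1−q) = −12q + 10(1−q), giving q = 11/26.
The value is 3·(11/26) + (-1)·(15/26) = 9/13.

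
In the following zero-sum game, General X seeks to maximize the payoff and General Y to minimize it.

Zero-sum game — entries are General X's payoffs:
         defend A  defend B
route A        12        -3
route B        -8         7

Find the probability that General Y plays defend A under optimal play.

1/3

Row minima are -3 and -8, so General X's maximin is -3; column maxima are 12 and 7, so General Y's minimax is 7. These differ, so the equilibrium is in mixed strategies.
Let General Y play defend A with probability q. General X is indifferent when 12q − 3(1−q) = −8q + 7(1−q), giving q = 1/3.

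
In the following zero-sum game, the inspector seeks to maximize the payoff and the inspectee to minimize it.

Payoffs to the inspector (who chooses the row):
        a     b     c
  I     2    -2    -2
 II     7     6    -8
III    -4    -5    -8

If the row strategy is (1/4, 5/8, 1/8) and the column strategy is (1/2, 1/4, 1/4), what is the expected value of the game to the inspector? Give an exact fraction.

39/32

Against (1/2, 1/4, 1/4), each row's expected payoff is I: 0; II: 3; III: -21/4.
Taking the (1/4, 5/8, 1/8)-weighted average: (1/4)·(0) + (5/8)·(3) + (1/8)·(-21/4) = 39/32.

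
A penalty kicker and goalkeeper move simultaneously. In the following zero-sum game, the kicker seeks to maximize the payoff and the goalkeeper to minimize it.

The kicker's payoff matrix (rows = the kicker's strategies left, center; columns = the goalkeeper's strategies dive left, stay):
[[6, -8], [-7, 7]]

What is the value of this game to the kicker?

Row minima are -8 and -7, so the kicker's maximin is -7; column maxima are 6 and 7, so the goalkeeper's minimax is 6. These differ, so the equilibrium is in mixed strategies.
Let the kicker play left with probability p. The goalkeeper is indifferent when 6p − 7(1−p) = −8p + 7(1−p), giving p = 1/2.
Let the goalkeeper play dive left with probability q. The kicker is indifferent when 6q − 8(1−q) = −7q + 7(1−q), giving q = 15/28.
The value is 6·(15/28) + (-8)·(13/28) = -1/2.

-1/2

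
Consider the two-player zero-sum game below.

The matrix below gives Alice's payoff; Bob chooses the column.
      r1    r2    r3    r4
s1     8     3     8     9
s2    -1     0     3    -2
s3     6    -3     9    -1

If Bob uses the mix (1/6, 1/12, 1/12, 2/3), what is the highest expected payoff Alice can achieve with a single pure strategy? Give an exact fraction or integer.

33/4

s1: (8)·(1/6) + (3)·(1/12) + (8)·(1/12) + (9)·(2/3) = 33/4.
s2: (-1)·(1/6) + (0)·(1/12) + (3)·(1/12) + (-2)·(2/3) = -5/4.
s3: (6)·(1/6) + (-3)·(1/12) + (9)·(1/12) + (-1)·(2/3) = 5/6.
The best pure response is s1 with expected payoff 33/4.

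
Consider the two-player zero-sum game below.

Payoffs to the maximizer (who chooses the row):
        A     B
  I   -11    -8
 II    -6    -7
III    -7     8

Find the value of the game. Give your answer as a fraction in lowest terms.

-97/16

Row I is strictly dominated by row II, so the maximizer never plays it.
The remaining 2×2 game on (II, III) × (A, B) has no saddle point. Let the maximizer play II with probability p; indifference gives −6p − 7(1−p) = −7p + 8(1−p), so p = 15/16.
Similarly the minimizer's optimal q on A is 15/16, and the value is -6·(15/16) + (-7)·(1/16) = -97/16.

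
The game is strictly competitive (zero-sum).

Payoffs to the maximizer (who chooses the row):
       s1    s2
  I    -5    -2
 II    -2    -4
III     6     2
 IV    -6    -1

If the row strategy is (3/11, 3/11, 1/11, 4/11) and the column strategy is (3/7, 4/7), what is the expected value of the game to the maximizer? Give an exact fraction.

-197/77

Against (3/7, 4/7), each row's expected payoff is I: -23/7; II: -22/7; III: 26/7; IV: -22/7.
Taking the (3/11, 3/11, 1/11, 4/11)-weighted average: (3/11)·(-23/7) + (3/11)·(-22/7) + (1/11)·(26/7) + (4/11)·(-22/7) = -197/77.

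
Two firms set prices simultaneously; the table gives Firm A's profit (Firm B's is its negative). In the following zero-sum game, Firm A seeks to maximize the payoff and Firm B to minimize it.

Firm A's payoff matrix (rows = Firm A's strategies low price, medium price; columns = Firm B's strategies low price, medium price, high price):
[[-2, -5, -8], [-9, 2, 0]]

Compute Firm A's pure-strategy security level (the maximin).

-8

The worst-case payoff for each row is low price: -8, medium price: -9.
The best of these is -8.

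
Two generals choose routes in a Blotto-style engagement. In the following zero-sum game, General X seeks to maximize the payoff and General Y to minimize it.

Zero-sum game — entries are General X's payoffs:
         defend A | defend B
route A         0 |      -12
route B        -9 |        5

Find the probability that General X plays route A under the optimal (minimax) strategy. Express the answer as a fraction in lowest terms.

Row minima are -12 and -9, so General X's maximin is -9; column maxima are 0 and 5, so General Y's minimax is 0. These differ, so the equilibrium is in mixed strategies.
Let General X play route A with probability p. General Y is indifferent when −9(1−p) = −12p + 5(1−p), giving p = 7/13.

7/13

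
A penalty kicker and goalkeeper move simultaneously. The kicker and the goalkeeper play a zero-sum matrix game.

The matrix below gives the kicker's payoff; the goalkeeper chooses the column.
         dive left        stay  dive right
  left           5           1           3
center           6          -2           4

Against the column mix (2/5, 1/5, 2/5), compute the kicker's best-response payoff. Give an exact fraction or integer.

18/5

left: (5)·(2/5) + (1)·(1/5) + (3)·(2/5) = 17/5.
center: (6)·(2/5) + (-2)·(1/5) + (4)·(2/5) = 18/5.
The best pure response is center with expected payoff 18/5.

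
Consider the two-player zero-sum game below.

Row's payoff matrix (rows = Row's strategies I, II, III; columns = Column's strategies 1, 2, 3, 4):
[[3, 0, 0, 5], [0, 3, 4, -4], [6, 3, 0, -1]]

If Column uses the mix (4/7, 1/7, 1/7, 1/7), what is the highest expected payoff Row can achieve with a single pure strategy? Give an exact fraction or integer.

I: (3)·(4/7) + (0)·(1/7) + (0)·(1/7) + (5)·(1/7) = 17/7.
II: (0)·(4/7) + (3)·(1/7) + (4)·(1/7) + (-4)·(1/7) = 3/7.
III: (6)·(4/7) + (3)·(1/7) + (0)·(1/7) + (-1)·(1/7) = 26/7.
The best pure response is III with expected payoff 26/7.

26/7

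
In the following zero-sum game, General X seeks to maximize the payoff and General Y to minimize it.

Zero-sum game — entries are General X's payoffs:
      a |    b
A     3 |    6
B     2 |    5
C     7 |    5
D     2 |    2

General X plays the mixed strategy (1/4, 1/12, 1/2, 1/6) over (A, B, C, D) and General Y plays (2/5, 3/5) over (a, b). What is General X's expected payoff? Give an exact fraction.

Against (2/5, 3/5), each row's expected payoff is A: 24/5; B: 19/5; C: 29/5; D: 2.
Taking the (1/4, 1/12, 1/2, 1/6)-weighted average: (1/4)·(24/5) + (1/12)·(19/5) + (1/2)·(29/5) + (1/6)·(2) = 19/4.

19/4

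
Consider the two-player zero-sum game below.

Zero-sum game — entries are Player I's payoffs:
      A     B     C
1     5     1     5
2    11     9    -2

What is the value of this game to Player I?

47/15

Column A is strictly dominated by B for Player II (it gives Player I more in every row).
The remaining 2×2 game on (1, 2) × (B, C) has no saddle point. Let Player I play 1 with probability p; indifference gives p + 9(1−p) = 5p − 2(1−p), so p = 11/15.
Similarly Player II's optimal q on B is 7/15, and the value is 1·(7/15) + (5)·(8/15) = 47/15.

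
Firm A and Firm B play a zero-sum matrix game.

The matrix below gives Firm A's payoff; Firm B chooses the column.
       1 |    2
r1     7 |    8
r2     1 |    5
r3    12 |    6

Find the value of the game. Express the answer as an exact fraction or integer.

Row r2 is strictly dominated by row r1, so Firm A never plays it.
The remaining 2×2 game on (r1, r3) × (1, 2) has no saddle point. Let Firm A play r1 with probability p; indifference gives 7p + 12(1−p) = 8p + 6(1−p), so p = 6/7.
Similarly Firm B's optimal q on 1 is 2/7, and the value is 7·(2/7) + (8)·(5/7) = 54/7.

54/7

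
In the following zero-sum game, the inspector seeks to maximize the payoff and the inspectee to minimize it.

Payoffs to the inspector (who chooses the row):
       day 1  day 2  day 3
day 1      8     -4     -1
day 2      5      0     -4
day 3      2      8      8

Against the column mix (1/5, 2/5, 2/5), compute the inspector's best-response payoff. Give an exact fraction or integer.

34/5

day 1: (8)·(1/5) + (-4)·(2/5) + (-1)·(2/5) = -2/5.
day 2: (5)·(1/5) + (0)·(2/5) + (-4)·(2/5) = -3/5.
day 3: (2)·(1/5) + (8)·(2/5) + (8)·(2/5) = 34/5.
The best pure response is day 3 with expected payoff 34/5.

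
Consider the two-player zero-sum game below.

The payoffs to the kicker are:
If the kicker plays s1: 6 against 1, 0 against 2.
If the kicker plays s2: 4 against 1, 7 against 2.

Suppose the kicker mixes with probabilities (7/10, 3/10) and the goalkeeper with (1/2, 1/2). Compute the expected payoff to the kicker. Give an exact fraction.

Against (1/2, 1/2), each row's expected payoff is s1: 3; s2: 11/2.
Taking the (7/10, 3/10)-weighted average: (7/10)·(3) + (3/10)·(11/2) = 15/4.

15/4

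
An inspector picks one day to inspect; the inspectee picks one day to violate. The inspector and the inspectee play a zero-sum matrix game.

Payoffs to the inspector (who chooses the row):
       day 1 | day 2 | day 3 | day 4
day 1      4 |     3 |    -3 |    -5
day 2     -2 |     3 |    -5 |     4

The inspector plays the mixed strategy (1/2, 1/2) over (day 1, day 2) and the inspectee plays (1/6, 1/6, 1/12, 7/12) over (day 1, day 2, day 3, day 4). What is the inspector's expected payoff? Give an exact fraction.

1/24

Against (1/6, 1/6, 1/12, 7/12), each row's expected payoff is day 1: -2; day 2: 25/12.
Taking the (1/2, 1/2)-weighted average: (1/2)·(-2) + (1/2)·(25/12) = 1/24.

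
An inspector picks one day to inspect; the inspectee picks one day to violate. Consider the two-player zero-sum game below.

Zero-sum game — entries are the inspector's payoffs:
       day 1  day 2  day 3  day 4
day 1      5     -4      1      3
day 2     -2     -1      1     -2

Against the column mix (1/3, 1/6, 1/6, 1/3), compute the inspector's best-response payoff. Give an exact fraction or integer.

day 1: (5)·(1/3) + (-4)·(1/6) + (1)·(1/6) + (3)·(1/3) = 13/6.
day 2: (-2)·(1/3) + (-1)·(1/6) + (1)·(1/6) + (-2)·(1/3) = -4/3.
The best pure response is day 1 with expected payoff 13/6.

13/6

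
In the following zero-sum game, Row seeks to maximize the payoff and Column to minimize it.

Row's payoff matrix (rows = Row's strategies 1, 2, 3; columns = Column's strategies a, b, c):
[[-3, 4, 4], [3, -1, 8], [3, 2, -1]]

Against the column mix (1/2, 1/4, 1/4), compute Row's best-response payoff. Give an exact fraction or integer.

1: (-3)·(1/2) + (4)·(1/4) + (4)·(1/4) = 1/2.
2: (3)·(1/2) + (-1)·(1/4) + (8)·(1/4) = 13/4.
3: (3)·(1/2) + (2)·(1/4) + (-1)·(1/4) = 7/4.
The best pure response is 2 with expected payoff 13/4.

13/4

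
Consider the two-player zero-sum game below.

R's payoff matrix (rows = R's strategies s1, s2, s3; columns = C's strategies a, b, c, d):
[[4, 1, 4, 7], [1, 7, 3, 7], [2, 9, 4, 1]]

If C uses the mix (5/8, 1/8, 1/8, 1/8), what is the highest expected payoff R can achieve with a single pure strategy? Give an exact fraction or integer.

s1: (4)·(5/8) + (1)·(1/8) + (4)·(1/8) + (7)·(1/8) = 4.
s2: (1)·(5/8) + (7)·(1/8) + (3)·(1/8) + (7)·(1/8) = 11/4.
s3: (2)·(5/8) + (9)·(1/8) + (4)·(1/8) + (1)·(1/8) = 3.
The best pure response is s1 with expected payoff 4.

4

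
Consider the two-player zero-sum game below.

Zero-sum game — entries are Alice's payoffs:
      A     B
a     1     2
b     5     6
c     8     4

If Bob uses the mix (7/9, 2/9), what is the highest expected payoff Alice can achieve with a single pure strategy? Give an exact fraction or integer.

a: (1)·(7/9) + (2)·(2/9) = 11/9.
b: (5)·(7/9) + (6)·(2/9) = 47/9.
c: (8)·(7/9) + (4)·(2/9) = 64/9.
The best pure response is c with expected payoff 64/9.

64/9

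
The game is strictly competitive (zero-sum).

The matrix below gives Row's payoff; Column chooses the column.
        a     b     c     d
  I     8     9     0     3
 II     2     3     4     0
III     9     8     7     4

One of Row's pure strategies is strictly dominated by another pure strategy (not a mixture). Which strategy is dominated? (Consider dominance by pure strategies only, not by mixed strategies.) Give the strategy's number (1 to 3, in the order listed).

Compare II with III: 9 > 2, 8 > 3, 7 > 4, 4 > 0.
So III strictly dominates II for Row; II is strictly dominated.

2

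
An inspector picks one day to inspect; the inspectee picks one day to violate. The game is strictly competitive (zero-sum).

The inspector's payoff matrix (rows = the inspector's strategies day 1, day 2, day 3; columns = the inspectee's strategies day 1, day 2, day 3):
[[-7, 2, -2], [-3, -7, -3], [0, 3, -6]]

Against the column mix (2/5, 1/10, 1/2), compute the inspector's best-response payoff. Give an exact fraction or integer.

day 1: (-7)·(2/5) + (2)·(1/10) + (-2)·(1/2) = -18/5.
day 2: (-3)·(2/5) + (-7)·(1/10) + (-3)·(1/2) = -17/5.
day 3: (0)·(2/5) + (3)·(1/10) + (-6)·(1/2) = -27/10.
The best pure response is day 3 with expected payoff -27/10.

-27/10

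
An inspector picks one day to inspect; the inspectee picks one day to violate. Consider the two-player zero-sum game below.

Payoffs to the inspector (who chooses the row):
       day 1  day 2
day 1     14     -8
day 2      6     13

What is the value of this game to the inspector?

Row minima are -8 and 6, so the inspector's maximin is 6; column maxima are 14 and 13, so the inspectee's minimax is 13. These differ, so the equilibrium is in mixed strategies.
Let the inspector play day 1 with probability p. The inspectee is indifferent when 14p + 6(1−p) = −8p + 13(1−p), giving p = 7/29.
Let the inspectee play day 1 with probability q. The inspector is indifferent when 14q − 8(1−q) = 6q + 13(1−q), giving q = 21/29.
The value is 14·(21/29) + (-8)·(8/29) = 230/29.

230/29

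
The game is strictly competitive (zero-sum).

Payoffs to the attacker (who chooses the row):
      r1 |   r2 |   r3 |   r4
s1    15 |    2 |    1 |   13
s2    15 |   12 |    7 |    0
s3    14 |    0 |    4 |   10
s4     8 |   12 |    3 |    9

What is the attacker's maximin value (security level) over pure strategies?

The worst-case payoff for each row is s1: 1, s2: 0, s3: 0, s4: 3.
The best of these is 3.

3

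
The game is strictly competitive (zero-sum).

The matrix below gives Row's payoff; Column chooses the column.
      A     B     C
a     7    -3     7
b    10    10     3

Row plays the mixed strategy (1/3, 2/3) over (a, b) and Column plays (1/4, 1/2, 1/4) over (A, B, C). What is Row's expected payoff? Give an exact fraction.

37/6

Against (1/4, 1/2, 1/4), each row's expected payoff is a: 2; b: 33/4.
Taking the (1/3, 2/3)-weighted average: (1/3)·(2) + (2/3)·(33/4) = 37/6.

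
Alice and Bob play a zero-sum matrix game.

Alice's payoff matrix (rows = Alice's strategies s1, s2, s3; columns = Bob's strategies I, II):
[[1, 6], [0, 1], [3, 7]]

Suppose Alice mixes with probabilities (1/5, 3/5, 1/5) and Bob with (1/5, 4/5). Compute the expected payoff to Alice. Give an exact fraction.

Against (1/5, 4/5), each row's expected payoff is s1: 5; s2: 4/5; s3: 31/5.
Taking the (1/5, 3/5, 1/5)-weighted average: (1/5)·(5) + (3/5)·(4/5) + (1/5)·(31/5) = 68/25.

68/25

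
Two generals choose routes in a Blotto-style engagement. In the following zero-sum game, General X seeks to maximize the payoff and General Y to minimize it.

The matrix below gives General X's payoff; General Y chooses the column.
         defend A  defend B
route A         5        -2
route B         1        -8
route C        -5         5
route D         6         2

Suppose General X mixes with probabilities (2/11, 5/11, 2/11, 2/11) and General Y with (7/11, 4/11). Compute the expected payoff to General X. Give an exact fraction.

Against (7/11, 4/11), each row's expected payoff is route A: 27/11; route B: -25/11; route C: -15/11; route D: 50/11.
Taking the (2/11, 5/11, 2/11, 2/11)-weighted average: (2/11)·(27/11) + (5/11)·(-25/11) + (2/11)·(-15/11) + (2/11)·(50/11) = -1/121.

-1/121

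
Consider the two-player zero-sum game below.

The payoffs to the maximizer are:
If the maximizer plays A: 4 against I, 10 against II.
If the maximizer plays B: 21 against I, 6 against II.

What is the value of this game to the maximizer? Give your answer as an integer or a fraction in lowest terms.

Row minima are 4 and 6, so the maximizer's maximin is 6; column maxima are 21 and 10, so the minimizer's minimax is 10. These differ, so the equilibrium is in mixed strategies.
Let the maximizer play A with probability p. The minimizer is indifferent when 4p + 21(1−p) = 10p + 6(1−p), giving p = 5/7.
Let the minimizer play I with probability q. The maximizer is indifferent when 4q + 10(1−q) = 21q + 6(1−q), giving q = 4/21.
The value is 4·(4/21) + (10)·(17/21) = 62/7.

62/7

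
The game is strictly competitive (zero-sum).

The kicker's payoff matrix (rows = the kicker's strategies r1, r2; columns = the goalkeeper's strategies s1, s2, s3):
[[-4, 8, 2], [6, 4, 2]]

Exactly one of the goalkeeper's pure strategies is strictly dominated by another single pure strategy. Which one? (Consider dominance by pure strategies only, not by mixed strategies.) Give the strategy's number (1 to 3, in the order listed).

2

The goalkeeper prefers columns that give the kicker less. Compare s2 with s3: 2 < 8, 2 < 4.
So s3 strictly dominates s2 for the goalkeeper; s2 is strictly dominated.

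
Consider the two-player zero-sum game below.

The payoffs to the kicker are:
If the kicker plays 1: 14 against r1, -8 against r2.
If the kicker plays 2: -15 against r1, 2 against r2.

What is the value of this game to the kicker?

-92/39

Row minima are -8 and -15, so the kicker's maximin is -8; column maxima are 14 and 2, so the goalkeeper's minimax is 2. These differ, so the equilibrium is in mixed strategies.
Let the kicker play 1 with probability p. The goalkeeper is indifferent when 14p − 15(1−p) = −8p + 2(1−p), giving p = 17/39.
Let the goalkeeper play r1 with probability q. The kicker is indifferent when 14q − 8(1−q) = −15q + 2(1−q), giving q = 10/39.
The value is 14·(10/39) + (-8)·(29/39) = -92/39.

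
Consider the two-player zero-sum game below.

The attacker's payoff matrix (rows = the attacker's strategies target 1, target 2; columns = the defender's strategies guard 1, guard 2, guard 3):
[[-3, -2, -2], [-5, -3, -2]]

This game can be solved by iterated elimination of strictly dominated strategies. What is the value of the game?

-3

Column guard 3 is strictly dominated by guard 1 for the defender (-3<-2, -5<-2); eliminate guard 3.
Row target 2 is strictly dominated by row target 1 (-3>-5, -2>-3); eliminate target 2.
Column guard 2 is strictly dominated by guard 1 for the defender (-3<-2); eliminate guard 2.
Only (target 1, guard 1) remains, with payoff -3.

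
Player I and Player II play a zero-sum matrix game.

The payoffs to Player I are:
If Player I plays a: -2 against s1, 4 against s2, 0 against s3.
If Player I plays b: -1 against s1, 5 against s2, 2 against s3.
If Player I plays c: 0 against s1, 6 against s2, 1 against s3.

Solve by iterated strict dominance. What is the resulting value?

0

Row a is strictly dominated by row b (-1>-2, 5>4, 2>0); eliminate a.
Column s3 is strictly dominated by s1 for Player II (-1<2, 0<1); eliminate s3.
Column s2 is strictly dominated by s1 for Player II (-1<5, 0<6); eliminate s2.
Row b is strictly dominated by row c (0>-1); eliminate b.
Only (c, s1) remains, with payoff 0.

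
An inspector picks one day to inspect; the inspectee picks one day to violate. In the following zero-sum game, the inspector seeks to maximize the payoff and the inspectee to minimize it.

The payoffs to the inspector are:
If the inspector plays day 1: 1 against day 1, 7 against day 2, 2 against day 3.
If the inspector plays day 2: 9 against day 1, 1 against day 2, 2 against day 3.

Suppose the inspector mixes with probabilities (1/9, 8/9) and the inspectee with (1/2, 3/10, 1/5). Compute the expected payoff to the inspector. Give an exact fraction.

223/45

Against (1/2, 3/10, 1/5), each row's expected payoff is day 1: 3; day 2: 26/5.
Taking the (1/9, 8/9)-weighted average: (1/9)·(3) + (8/9)·(26/5) = 223/45.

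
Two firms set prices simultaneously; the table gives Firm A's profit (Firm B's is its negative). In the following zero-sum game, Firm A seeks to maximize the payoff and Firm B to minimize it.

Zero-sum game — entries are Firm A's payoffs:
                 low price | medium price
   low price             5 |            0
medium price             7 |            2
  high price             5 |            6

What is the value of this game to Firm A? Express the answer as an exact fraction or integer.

Row low price is strictly dominated by row medium price, so Firm A never plays it.
The remaining 2×2 game on (medium price, high price) × (low price, medium price) has no saddle point. Let Firm A play medium price with probability p; indifference gives 7p + 5(1−p) = 2p + 6(1−p), so p = 1/6.
Similarly Firm B's optimal q on low price is 2/3, and the value is 7·(2/3) + (2)·(1/3) = 16/3.

16/3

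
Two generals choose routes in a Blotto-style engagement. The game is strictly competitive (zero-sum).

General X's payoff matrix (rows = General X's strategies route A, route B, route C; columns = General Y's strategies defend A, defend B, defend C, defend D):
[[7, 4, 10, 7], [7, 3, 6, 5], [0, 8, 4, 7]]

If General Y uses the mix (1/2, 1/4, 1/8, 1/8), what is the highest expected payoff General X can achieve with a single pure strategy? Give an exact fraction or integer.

53/8

route A: (7)·(1/2) + (4)·(1/4) + (10)·(1/8) + (7)·(1/8) = 53/8.
route B: (7)·(1/2) + (3)·(1/4) + (6)·(1/8) + (5)·(1/8) = 45/8.
route C: (0)·(1/2) + (8)·(1/4) + (4)·(1/8) + (7)·(1/8) = 27/8.
The best pure response is route A with expected payoff 53/8.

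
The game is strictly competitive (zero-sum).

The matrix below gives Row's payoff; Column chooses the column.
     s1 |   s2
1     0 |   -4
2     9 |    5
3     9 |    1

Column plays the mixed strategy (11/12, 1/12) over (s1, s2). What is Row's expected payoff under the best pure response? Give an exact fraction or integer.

26/3

1: (0)·(11/12) + (-4)·(1/12) = -1/3.
2: (9)·(11/12) + (5)·(1/12) = 26/3.
3: (9)·(11/12) + (1)·(1/12) = 25/3.
The best pure response is 2 with expected payoff 26/3.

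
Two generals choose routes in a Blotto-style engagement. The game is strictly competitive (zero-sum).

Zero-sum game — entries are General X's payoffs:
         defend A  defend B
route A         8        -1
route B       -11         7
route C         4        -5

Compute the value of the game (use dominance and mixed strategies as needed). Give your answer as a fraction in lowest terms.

Row route C is strictly dominated by row route A, so General X never plays it.
The remaining 2×2 game on (route A, route B) × (defend A, defend B) has no saddle point. Let General X play route A with probability p; indifference gives 8p − 11(1−p) = −p + 7(1−p), so p = 2/3.
Similarly General Y's optimal q on defend A is 8/27, and the value is 8·(8/27) + (-1)·(19/27) = 5/3.

5/3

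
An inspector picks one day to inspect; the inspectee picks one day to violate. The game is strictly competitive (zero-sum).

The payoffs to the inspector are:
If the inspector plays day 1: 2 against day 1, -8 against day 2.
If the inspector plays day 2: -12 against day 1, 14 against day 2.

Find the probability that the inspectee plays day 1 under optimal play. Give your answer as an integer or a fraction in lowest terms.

Row minima are -8 and -12, so the inspector's maximin is -8; column maxima are 2 and 14, so the inspectee's minimax is 2. These differ, so the equilibrium is in mixed strategies.
Let the inspectee play day 1 with probability q. The inspector is indifferent when 2q − 8(1−q) = −12q + 14(1−q), giving q = 11/18.

11/18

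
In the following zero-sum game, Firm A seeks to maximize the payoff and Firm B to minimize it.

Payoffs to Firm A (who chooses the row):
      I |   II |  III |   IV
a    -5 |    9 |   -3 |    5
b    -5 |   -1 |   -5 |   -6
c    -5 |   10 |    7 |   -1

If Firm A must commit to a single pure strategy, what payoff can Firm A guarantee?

-5

The worst-case payoff for each row is a: -5, b: -6, c: -5.
The best of these is -5.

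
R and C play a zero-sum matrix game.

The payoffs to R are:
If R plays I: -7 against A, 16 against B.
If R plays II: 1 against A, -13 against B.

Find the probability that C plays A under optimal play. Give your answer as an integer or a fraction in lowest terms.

29/37

Row minima are -7 and -13, so R's maximin is -7; column maxima are 1 and 16, so C's minimax is 1. These differ, so the equilibrium is in mixed strategies.
Let C play A with probability q. R is indifferent when −7q + 16(1−q) = q − 13(1−q), giving q = 29/37.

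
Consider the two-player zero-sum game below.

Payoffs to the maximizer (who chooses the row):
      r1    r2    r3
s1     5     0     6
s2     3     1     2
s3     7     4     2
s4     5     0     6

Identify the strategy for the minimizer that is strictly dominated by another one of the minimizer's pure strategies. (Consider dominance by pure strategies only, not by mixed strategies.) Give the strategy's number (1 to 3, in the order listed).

The minimizer prefers columns that give the maximizer less. Compare r1 with r2: 0 < 5, 1 < 3, 4 < 7, 0 < 5.
So r2 strictly dominates r1 for the minimizer; r1 is strictly dominated.

1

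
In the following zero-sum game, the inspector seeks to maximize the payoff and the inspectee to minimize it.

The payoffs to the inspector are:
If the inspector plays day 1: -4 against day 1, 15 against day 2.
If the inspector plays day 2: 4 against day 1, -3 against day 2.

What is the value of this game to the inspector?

Row minima are -4 and -3, so the inspector's maximin is -3; column maxima are 4 and 15, so the inspectee's minimax is 4. These differ, so the equilibrium is in mixed strategies.
Let the inspector play day 1 with probability p. The inspectee is indifferent when −4p + 4(1−p) = 15p − 3(1−p), giving p = 7/26.
Let the inspectee play day 1 with probability q. The inspector is indifferent when −4q + 15(1−q) = 4q − 3(1−q), giving q = 9/13.
The value is -4·(9/13) + (15)·(4/13) = 24/13.

24/13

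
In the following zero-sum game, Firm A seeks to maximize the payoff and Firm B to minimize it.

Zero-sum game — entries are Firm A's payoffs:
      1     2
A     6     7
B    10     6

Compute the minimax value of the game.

Row minima are 6 and 6, so Firm A's maximin is 6; column maxima are 10 and 7, so Firm B's minimax is 7. These differ, so the equilibrium is in mixed strategies.
Let Firm A play A with probability p. Firm B is indifferent when 6p + 10(1−p) = 7p + 6(1−p), giving p = 4/5.
Let Firm B play 1 with probability q. Firm A is indifferent when 6q + 7(1−q) = 10q + 6(1−q), giving q = 1/5.
The value is 6·(1/5) + (7)·(4/5) = 34/5.

34/5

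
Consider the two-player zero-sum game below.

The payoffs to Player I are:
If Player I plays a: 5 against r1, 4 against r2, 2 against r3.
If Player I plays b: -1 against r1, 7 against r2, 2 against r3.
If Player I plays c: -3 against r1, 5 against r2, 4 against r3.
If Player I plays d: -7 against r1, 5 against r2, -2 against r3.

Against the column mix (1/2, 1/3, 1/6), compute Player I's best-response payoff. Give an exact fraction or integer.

a: (5)·(1/2) + (4)·(1/3) + (2)·(1/6) = 25/6.
b: (-1)·(1/2) + (7)·(1/3) + (2)·(1/6) = 13/6.
c: (-3)·(1/2) + (5)·(1/3) + (4)·(1/6) = 5/6.
d: (-7)·(1/2) + (5)·(1/3) + (-2)·(1/6) = -13/6.
The best pure response is a with expected payoff 25/6.

25/6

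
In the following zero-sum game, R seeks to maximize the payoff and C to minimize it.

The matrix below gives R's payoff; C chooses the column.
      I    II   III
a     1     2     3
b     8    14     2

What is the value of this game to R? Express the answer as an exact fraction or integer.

11/4

Column II is strictly dominated by I for C (it gives R more in every row).
The remaining 2×2 game on (a, b) × (I, III) has no saddle point. Let R play a with probability p; indifference gives p + 8(1−p) = 3p + 2(1−p), so p = 3/4.
Similarly C's optimal q on I is 1/8, and the value is 1·(1/8) + (3)·(7/8) = 11/4.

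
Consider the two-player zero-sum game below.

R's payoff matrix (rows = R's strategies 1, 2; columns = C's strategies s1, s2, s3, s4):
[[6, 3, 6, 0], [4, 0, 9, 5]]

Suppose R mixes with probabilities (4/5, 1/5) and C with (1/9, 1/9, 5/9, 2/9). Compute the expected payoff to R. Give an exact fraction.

43/9

Against (1/9, 1/9, 5/9, 2/9), each row's expected payoff is 1: 13/3; 2: 59/9.
Taking the (4/5, 1/5)-weighted average: (4/5)·(13/3) + (1/5)·(59/9) = 43/9.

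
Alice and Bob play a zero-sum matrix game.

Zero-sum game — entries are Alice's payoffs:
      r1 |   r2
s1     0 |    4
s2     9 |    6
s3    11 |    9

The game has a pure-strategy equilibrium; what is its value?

Row minima: 0, 6, 9 → Alice's maximin is 9.
Column maxima: 11, 9 → Bob's minimax is 9.
They coincide at (s3, r2), so the value is 9.

9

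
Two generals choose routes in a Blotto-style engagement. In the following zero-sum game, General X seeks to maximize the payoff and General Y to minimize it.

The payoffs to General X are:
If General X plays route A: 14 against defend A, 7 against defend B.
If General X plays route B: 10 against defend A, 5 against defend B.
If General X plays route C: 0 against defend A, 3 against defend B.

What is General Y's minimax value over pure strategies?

The worst case (largest entry) in each column is defend A: 14, defend B: 7.
The best (smallest) of these is 7.

7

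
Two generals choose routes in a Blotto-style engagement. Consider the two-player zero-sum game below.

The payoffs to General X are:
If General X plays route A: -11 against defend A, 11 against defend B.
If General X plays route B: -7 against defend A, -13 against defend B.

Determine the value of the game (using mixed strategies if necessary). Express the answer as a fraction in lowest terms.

-55/7

Row minima are -11 and -13, so General X's maximin is -11; column maxima are -7 and 11, so General Y's minimax is -7. These differ, so the equilibrium is in mixed strategies.
Let General X play route A with probability p. General Y is indifferent when −11p − 7(1−p) = 11p − 13(1−p), giving p = 3/14.
Let General Y play defend A with probability q. General X is indifferent when −11q + 11(1−q) = −7q − 13(1−q), giving q = 6/7.
The value is -11·(6/7) + (11)·(1/7) = -55/7.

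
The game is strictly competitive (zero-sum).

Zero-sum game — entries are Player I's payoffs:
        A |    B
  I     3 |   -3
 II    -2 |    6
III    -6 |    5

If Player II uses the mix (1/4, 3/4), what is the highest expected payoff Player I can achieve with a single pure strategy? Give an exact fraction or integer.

4

I: (3)·(1/4) + (-3)·(3/4) = -3/2.
II: (-2)·(1/4) + (6)·(3/4) = 4.
III: (-6)·(1/4) + (5)·(3/4) = 9/4.
The best pure response is II with expected payoff 4.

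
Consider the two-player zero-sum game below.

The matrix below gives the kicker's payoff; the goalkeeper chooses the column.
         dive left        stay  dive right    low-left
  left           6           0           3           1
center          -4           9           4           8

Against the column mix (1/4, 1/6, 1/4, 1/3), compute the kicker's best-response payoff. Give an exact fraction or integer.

left: (6)·(1/4) + (0)·(1/6) + (3)·(1/4) + (1)·(1/3) = 31/12.
center: (-4)·(1/4) + (9)·(1/6) + (4)·(1/4) + (8)·(1/3) = 25/6.
The best pure response is center with expected payoff 25/6.

25/6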